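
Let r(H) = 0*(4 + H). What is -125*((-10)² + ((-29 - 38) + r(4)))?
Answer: -4125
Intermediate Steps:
r(H) = 0
-125*((-10)² + ((-29 - 38) + r(4))) = -125*((-10)² + ((-29 - 38) + 0)) = -125*(100 + (-67 + 0)) = -125*(100 - 67) = -125*33 = -4125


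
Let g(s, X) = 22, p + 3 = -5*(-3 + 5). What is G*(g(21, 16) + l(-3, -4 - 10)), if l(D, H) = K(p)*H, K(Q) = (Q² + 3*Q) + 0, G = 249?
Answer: -447702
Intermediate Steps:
p = -13 (p = -3 - 5*(-3 + 5) = -3 - 5*2 = -3 - 10 = -13)
K(Q) = Q² + 3*Q
l(D, H) = 130*H (l(D, H) = (-13*(3 - 13))*H = (-13*(-10))*H = 130*H)
G*(g(21, 16) + l(-3, -4 - 10)) = 249*(22 + 130*(-4 - 10)) = 249*(22 + 130*(-14)) = 249*(22 - 1820) = 249*(-1798) = -447702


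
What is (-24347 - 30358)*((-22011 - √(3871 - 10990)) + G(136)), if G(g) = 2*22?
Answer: 1201704735 + 164115*I*√791 ≈ 1.2017e+9 + 4.6157e+6*I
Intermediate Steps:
G(g) = 44
(-24347 - 30358)*((-22011 - √(3871 - 10990)) + G(136)) = (-24347 - 30358)*((-22011 - √(3871 - 10990)) + 44) = -54705*((-22011 - √(-7119)) + 44) = -54705*((-22011 - 3*I*√791) + 44) = -54705*(-21967 - 3*I*√791) = 1201704735 + 164115*I*√791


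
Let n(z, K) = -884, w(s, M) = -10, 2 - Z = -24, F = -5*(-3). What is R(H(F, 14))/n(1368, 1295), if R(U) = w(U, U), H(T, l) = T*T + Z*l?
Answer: 5/442 ≈ 0.011312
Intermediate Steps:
F = 15
Z = 26 (Z = 2 - 1*(-24) = 2 + 24 = 26)
H(T, l) = T² + 26*l (H(T, l) = T*T + 26*l = T² + 26*l)
R(U) = -10
R(H(F, 14))/n(1368, 1295) = -10/(-884) = -10*(-1/884) = 5/442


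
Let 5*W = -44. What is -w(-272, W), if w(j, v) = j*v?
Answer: -11968/5 ≈ -2393.6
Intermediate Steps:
W = -44/5 (W = (1/5)*(-44) = -44/5 ≈ -8.8000)
-w(-272, W) = -(-272)*(-44)/5 = -1*11968/5 = -11968/5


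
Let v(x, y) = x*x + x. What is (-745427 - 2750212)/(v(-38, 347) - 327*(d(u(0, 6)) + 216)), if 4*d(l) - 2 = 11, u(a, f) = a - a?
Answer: 1997508/40165 ≈ 49.733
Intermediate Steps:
u(a, f) = 0
d(l) = 13/4 (d(l) = 1/2 + (1/4)*11 = 1/2 + 11/4 = 13/4)
v(x, y) = x + x**2 (v(x, y) = x**2 + x = x + x**2)
(-745427 - 2750212)/(v(-38, 347) - 327*(d(u(0, 6)) + 216)) = (-745427 - 2750212)/(-38*(1 - 38) - 327*(13/4 + 216)) = -3495639/(-38*(-37) - 327*877/4) = -3495639/(1406 - 286779/4) = -3495639/(-281155/4) = -3495639*(-4/281155) = 1997508/40165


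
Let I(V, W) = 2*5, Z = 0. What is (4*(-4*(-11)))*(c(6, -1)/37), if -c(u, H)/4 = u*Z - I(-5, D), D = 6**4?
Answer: 7040/37 ≈ 190.27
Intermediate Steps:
D = 1296
I(V, W) = 10
c(u, H) = 40 (c(u, H) = -4*(u*0 - 1*10) = -4*(0 - 10) = -4*(-10) = 40)
(4*(-4*(-11)))*(c(6, -1)/37) = (4*(-4*(-11)))*(40/37) = (4*44)*((1/37)*40) = 176*(40/37) = 7040/37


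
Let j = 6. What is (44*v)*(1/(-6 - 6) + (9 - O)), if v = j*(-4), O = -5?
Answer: -14696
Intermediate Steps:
v = -24 (v = 6*(-4) = -24)
(44*v)*(1/(-6 - 6) + (9 - O)) = (44*(-24))*(1/(-6 - 6) + (9 - 1*(-5))) = -1056*(1/(-12) + (9 + 5)) = -1056*(-1/12 + 14) = -1056*167/12 = -14696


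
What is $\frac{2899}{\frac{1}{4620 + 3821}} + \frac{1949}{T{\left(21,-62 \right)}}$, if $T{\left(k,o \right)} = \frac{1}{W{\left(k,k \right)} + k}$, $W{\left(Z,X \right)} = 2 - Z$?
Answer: $24474357$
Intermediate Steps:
$T{\left(k,o \right)} = \frac{1}{2}$ ($T{\left(k,o \right)} = \frac{1}{\left(2 - k\right) + k} = \frac{1}{2}$)
$\frac{2899}{\frac{1}{4620 + 3821}} + \frac{1949}{T{\left(21,-62 \right)}} = \frac{2899}{\frac{1}{4620 + 3821}} + 1949 \frac{1}{\frac{1}{2}} = \frac{2899}{\frac{1}{8441}} + 1949 \cdot 2 = 2899 \frac{1}{\frac{1}{8441}} + 3898 = 2899 \cdot 8441 + 3898 = 24470459 + 3898 = 24474357$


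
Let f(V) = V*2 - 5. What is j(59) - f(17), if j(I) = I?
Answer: 30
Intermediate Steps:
f(V) = -5 + 2*V (f(V) = 2*V - 5 = -5 + 2*V)
j(59) - f(17) = 59 - (-5 + 2*17) = 59 - (-5 + 34) = 59 - 1*29 = 59 - 29 = 30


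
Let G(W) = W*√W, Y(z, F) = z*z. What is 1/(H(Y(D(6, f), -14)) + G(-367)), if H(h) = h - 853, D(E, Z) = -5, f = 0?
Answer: I/(-828*I + 367*√367) ≈ -1.6522e-5 + 0.00014029*I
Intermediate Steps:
Y(z, F) = z²
H(h) = -853 + h
G(W) = W^(3/2)
1/(H(Y(D(6, f), -14)) + G(-367)) = 1/((-853 + (-5)²) + (-367)^(3/2)) = 1/((-853 + 25) - 367*I*√367) = 1/(-828 - 367*I*√367)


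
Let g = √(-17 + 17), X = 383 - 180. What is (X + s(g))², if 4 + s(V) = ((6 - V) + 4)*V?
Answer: 39601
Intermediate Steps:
X = 203
g = 0 (g = √0 = 0)
s(V) = -4 + V*(10 - V) (s(V) = -4 + ((6 - V) + 4)*V = -4 + (10 - V)*V = -4 + V*(10 - V))
(X + s(g))² = (203 + (-4 - 1*0² + 10*0))² = (203 + (-4 - 1*0 + 0))² = (203 + (-4 + 0 + 0))² = (203 - 4)² = 199² = 39601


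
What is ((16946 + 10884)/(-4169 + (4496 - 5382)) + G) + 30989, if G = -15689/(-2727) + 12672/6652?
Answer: 47363634250562/1528295337 ≈ 30991.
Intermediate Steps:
G = 34729943/4535001 (G = -15689*(-1/2727) + 12672*(1/6652) = 15689/2727 + 3168/1663 = 34729943/4535001 ≈ 7.6582)
((16946 + 10884)/(-4169 + (4496 - 5382)) + G) + 30989 = ((16946 + 10884)/(-4169 + (4496 - 5382)) + 34729943/4535001) + 30989 = (27830/(-4169 - 886) + 34729943/4535001) + 30989 = (27830/(-5055) + 34729943/4535001) + 30989 = (27830*(-1/5055) + 34729943/4535001) + 30989 = (-5566/1011 + 34729943/4535001) + 30989 = 3290052269/1528295337 + 30989 = 47363634250562/1528295337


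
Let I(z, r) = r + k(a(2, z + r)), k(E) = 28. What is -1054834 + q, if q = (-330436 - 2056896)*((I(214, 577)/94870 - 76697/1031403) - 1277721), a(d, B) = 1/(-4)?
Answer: 563157855272391114736/184621137 ≈ 3.0503e+12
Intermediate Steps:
a(d, B) = -1/4
I(z, r) = 28 + r (I(z, r) = r + 28 = 28 + r)
q = 563158050017043540994/184621137 (q = (-330436 - 2056896)*(((28 + 577)/94870 - 76697/1031403) - 1277721) = -2387332*((605*(1/94870) - 76697*1/1031403) - 1277721) = -2387332*((121/18974 - 76697/1031403) - 1277721) = -2387332*(-1330449115/19569840522 - 1277721) = -2387332*(-25004797532059477/19569840522) = 563158050017043540994/184621137 ≈ 3.0503e+12)
-1054834 + q = -1054834 + 563158050017043540994/184621137 = 563157855272391114736/184621137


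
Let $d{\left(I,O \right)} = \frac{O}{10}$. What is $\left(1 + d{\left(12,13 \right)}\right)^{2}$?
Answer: $\frac{529}{100} \approx 5.29$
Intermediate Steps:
$d{\left(I,O \right)} = \frac{O}{10}$ ($d{\left(I,O \right)} = O \frac{1}{10} = \frac{O}{10}$)
$\left(1 + d{\left(12,13 \right)}\right)^{2} = \left(1 + \frac{1}{10} \cdot 13\right)^{2} = \left(1 + \frac{13}{10}\right)^{2} = \left(\frac{23}{10}\right)^{2} = \frac{529}{100}$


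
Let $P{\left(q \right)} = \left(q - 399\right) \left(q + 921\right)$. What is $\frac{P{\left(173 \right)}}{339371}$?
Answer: $- \frac{247244}{339371} \approx -0.72854$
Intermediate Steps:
$P{\left(q \right)} = \left(-399 + q\right) \left(921 + q\right)$
$\frac{P{\left(173 \right)}}{339371} = \frac{-367479 + 173^{2} + 522 \cdot 173}{339371} = \left(-367479 + 29929 + 90306\right) \frac{1}{339371} = \left(-247244\right) \frac{1}{339371} = - \frac{247244}{339371}$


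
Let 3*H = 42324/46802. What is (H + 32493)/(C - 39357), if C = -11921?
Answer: -760375747/1199956478 ≈ -0.63367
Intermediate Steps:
H = 7054/23401 (H = (42324/46802)/3 = (42324*(1/46802))/3 = (1/3)*(21162/23401) = 7054/23401 ≈ 0.30144)
(H + 32493)/(C - 39357) = (7054/23401 + 32493)/(-11921 - 39357) = (760375747/23401)/(-51278) = (760375747/23401)*(-1/51278) = -760375747/1199956478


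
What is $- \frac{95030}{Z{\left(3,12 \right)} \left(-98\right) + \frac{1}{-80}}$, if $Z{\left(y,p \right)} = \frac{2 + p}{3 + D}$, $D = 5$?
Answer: $\frac{7602400}{13721} \approx 554.07$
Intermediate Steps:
$Z{\left(y,p \right)} = \frac{1}{4} + \frac{p}{8}$ ($Z{\left(y,p \right)} = \frac{2 + p}{3 + 5} = \frac{2 + p}{8} = \left(2 + p\right) \frac{1}{8} = \frac{1}{4} + \frac{p}{8}$)
$- \frac{95030}{Z{\left(3,12 \right)} \left(-98\right) + \frac{1}{-80}} = - \frac{95030}{\left(\frac{1}{4} + \frac{1}{8} \cdot 12\right) \left(-98\right) + \frac{1}{-80}} = - \frac{95030}{\left(\frac{1}{4} + \frac{3}{2}\right) \left(-98\right) - \frac{1}{80}} = - \frac{95030}{\frac{7}{4} \left(-98\right) - \frac{1}{80}} = - \frac{95030}{- \frac{343}{2} - \frac{1}{80}} = - \frac{95030}{- \frac{13721}{80}} = \left(-95030\right) \left(- \frac{80}{13721}\right) = \frac{7602400}{13721}$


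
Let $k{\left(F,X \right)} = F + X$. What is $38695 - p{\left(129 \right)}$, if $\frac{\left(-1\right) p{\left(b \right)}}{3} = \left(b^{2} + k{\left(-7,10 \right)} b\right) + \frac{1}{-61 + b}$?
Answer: $\frac{6104975}{68} \approx 89779.0$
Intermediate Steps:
$p{\left(b \right)} = - 9 b - 3 b^{2} - \frac{3}{-61 + b}$ ($p{\left(b \right)} = - 3 \left(\left(b^{2} + \left(-7 + 10\right) b\right) + \frac{1}{-61 + b}\right) = - 3 \left(\left(b^{2} + 3 b\right) + \frac{1}{-61 + b}\right) = - 3 \left(b^{2} + \frac{1}{-61 + b} + 3 b\right) = - 9 b - 3 b^{2} - \frac{3}{-61 + b}$)
$38695 - p{\left(129 \right)} = 38695 - \frac{3 \left(-1 - 129^{3} + 58 \cdot 129^{2} + 183 \cdot 129\right)}{-61 + 129} = 38695 - \frac{3 \left(-1 - 2146689 + 58 \cdot 16641 + 23607\right)}{68} = 38695 - 3 \cdot \frac{1}{68} \left(-1 - 2146689 + 965178 + 23607\right) = 38695 - 3 \cdot \frac{1}{68} \left(-1157905\right) = 38695 - - \frac{3473715}{68} = 38695 + \frac{3473715}{68} = \frac{6104975}{68}$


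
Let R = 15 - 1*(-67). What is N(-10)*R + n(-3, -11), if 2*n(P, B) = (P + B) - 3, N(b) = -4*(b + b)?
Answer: 13103/2 ≈ 6551.5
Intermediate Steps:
N(b) = -8*b
R = 82 (R = 15 + 67 = 82)
n(P, B) = -3/2 + B/2 + P/2 (n(P, B) = ((P + B) - 3)/2 = ((B + P) - 3)/2 = (-3 + B + P)/2 = -3/2 + B/2 + P/2)
N(-10)*R + n(-3, -11) = -8*(-10)*82 + (-3/2 + (½)*(-11) + (½)*(-3)) = 80*82 + (-3/2 - 11/2 - 3/2) = 6560 - 17/2 = 13103/2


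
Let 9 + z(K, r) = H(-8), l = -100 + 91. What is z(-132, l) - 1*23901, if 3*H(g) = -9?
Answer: -23913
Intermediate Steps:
H(g) = -3 (H(g) = (⅓)*(-9) = -3)
l = -9
z(K, r) = -12 (z(K, r) = -9 - 3 = -12)
z(-132, l) - 1*23901 = -12 - 1*23901 = -12 - 23901 = -23913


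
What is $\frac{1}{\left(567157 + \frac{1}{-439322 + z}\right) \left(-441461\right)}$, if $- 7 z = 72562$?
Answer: $- \frac{449688}{112591845527938915} \approx -3.994 \cdot 10^{-12}$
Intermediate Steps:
$z = -10366$ ($z = \left(- \frac{1}{7}\right) 72562 = -10366$)
$\frac{1}{\left(567157 + \frac{1}{-439322 + z}\right) \left(-441461\right)} = \frac{1}{\left(567157 + \frac{1}{-439322 - 10366}\right) \left(-441461\right)} = \frac{1}{567157 + \frac{1}{-449688}} \left(- \frac{1}{441461}\right) = \frac{1}{567157 - \frac{1}{449688}} \left(- \frac{1}{441461}\right) = \frac{1}{\frac{255043697015}{449688}} \left(- \frac{1}{441461}\right) = \frac{449688}{255043697015} \left(- \frac{1}{441461}\right) = - \frac{449688}{112591845527938915}$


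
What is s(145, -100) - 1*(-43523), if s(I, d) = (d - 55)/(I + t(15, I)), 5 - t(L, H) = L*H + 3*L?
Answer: 18018553/414 ≈ 43523.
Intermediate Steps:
t(L, H) = 5 - 3*L - H*L (t(L, H) = 5 - (L*H + 3*L) = 5 - (H*L + 3*L) = 5 - (3*L + H*L) = 5 + (-3*L - H*L) = 5 - 3*L - H*L)
s(I, d) = (-55 + d)/(-40 - 14*I) (s(I, d) = (d - 55)/(I + (5 - 3*15 - 1*I*15)) = (-55 + d)/(I + (5 - 45 - 15*I)) = (-55 + d)/(I + (-40 - 15*I)) = (-55 + d)/(-40 - 14*I))
s(145, -100) - 1*(-43523) = (55 - 1*(-100))/(2*(20 + 7*145)) - 1*(-43523) = (55 + 100)/(2*(20 + 1015)) + 43523 = (½)*155/1035 + 43523 = (½)*(1/1035)*155 + 43523 = 31/414 + 43523 = 18018553/414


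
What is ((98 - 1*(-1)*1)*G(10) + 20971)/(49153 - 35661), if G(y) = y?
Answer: 21961/13492 ≈ 1.6277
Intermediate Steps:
((98 - 1*(-1)*1)*G(10) + 20971)/(49153 - 35661) = ((98 - 1*(-1)*1)*10 + 20971)/(49153 - 35661) = ((98 + 1*1)*10 + 20971)/13492 = ((98 + 1)*10 + 20971)*(1/13492) = (99*10 + 20971)*(1/13492) = (990 + 20971)*(1/13492) = 21961*(1/13492) = 21961/13492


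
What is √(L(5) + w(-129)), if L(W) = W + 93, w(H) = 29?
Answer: √127 ≈ 11.269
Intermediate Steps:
L(W) = 93 + W
√(L(5) + w(-129)) = √((93 + 5) + 29) = √(98 + 29) = √127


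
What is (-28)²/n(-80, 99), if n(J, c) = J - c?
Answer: -784/179 ≈ -4.3799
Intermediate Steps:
(-28)²/n(-80, 99) = (-28)²/(-80 - 1*99) = 784/(-80 - 99) = 784/(-179) = 784*(-1/179) = -784/179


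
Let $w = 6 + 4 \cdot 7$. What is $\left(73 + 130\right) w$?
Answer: $6902$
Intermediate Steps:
$w = 34$ ($w = 6 + 28 = 34$)
$\left(73 + 130\right) w = \left(73 + 130\right) 34 = 203 \cdot 34 = 6902$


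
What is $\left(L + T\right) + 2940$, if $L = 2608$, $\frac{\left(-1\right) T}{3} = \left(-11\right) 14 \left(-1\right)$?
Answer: $5086$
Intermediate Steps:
$T = -462$ ($T = - 3 \left(-11\right) 14 \left(-1\right) = - 3 \left(\left(-154\right) \left(-1\right)\right) = \left(-3\right) 154 = -462$)
$\left(L + T\right) + 2940 = \left(2608 - 462\right) + 2940 = 2146 + 2940 = 5086$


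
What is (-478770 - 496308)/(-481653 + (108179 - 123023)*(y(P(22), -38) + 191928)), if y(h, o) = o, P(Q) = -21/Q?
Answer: 325026/949632271 ≈ 0.00034227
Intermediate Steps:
(-478770 - 496308)/(-481653 + (108179 - 123023)*(y(P(22), -38) + 191928)) = (-478770 - 496308)/(-481653 + (108179 - 123023)*(-38 + 191928)) = -975078/(-481653 - 14844*191890) = -975078/(-481653 - 2848415160) = -975078/(-2848896813) = -975078*(-1/2848896813) = 325026/949632271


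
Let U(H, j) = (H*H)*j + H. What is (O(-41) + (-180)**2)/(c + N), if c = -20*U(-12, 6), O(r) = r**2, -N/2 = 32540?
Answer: -34081/82120 ≈ -0.41501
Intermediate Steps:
N = -65080 (N = -2*32540 = -65080)
U(H, j) = H + j*H**2 (U(H, j) = H**2*j + H = j*H**2 + H = H + j*H**2)
c = -17040 (c = -(-240)*(1 - 12*6) = -(-240)*(1 - 72) = -(-240)*(-71) = -20*852 = -17040)
(O(-41) + (-180)**2)/(c + N) = ((-41)**2 + (-180)**2)/(-17040 - 65080) = (1681 + 32400)/(-82120) = 34081*(-1/82120) = -34081/82120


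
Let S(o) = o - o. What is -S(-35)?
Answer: 0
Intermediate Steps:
S(o) = 0
-S(-35) = -1*0 = 0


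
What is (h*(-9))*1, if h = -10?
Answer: 90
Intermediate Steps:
(h*(-9))*1 = -10*(-9)*1 = 90*1 = 90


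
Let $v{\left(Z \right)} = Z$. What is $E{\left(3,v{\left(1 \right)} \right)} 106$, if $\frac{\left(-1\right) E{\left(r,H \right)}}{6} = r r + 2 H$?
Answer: $-6996$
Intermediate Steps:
$E{\left(r,H \right)} = - 12 H - 6 r^{2}$ ($E{\left(r,H \right)} = - 6 \left(r r + 2 H\right) = - 6 \left(r^{2} + 2 H\right) = - 12 H - 6 r^{2}$)
$E{\left(3,v{\left(1 \right)} \right)} 106 = \left(\left(-12\right) 1 - 6 \cdot 3^{2}\right) 106 = \left(-12 - 54\right) 106 = \left(-66\right) 106 = -6996$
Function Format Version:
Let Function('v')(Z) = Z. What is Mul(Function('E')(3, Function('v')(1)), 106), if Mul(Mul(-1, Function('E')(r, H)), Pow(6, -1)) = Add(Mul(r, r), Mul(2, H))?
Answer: -6996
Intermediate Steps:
Function('E')(r, H) = Add(Mul(-12, H), Mul(-6, Pow(r, 2))) (Function('E')(r, H) = Mul(-6, Add(Mul(r, r), Mul(2, H))) = Mul(-6, Add(Pow(r, 2), Mul(2, H))) = Add(Mul(-12, H), Mul(-6, Pow(r, 2))))
Mul(Function('E')(3, Function('v')(1)), 106) = Mul(Add(Mul(-12, 1), Mul(-6, Pow(3, 2))), 106) = Mul(Add(-12, Mul(-6, 9)), 106) = Mul(Add(-12, -54), 106) = Mul(-66, 106) = -6996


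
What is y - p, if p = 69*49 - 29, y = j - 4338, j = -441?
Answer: -8131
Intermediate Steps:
y = -4779 (y = -441 - 4338 = -4779)
p = 3352 (p = 3381 - 29 = 3352)
y - p = -4779 - 1*3352 = -4779 - 3352 = -8131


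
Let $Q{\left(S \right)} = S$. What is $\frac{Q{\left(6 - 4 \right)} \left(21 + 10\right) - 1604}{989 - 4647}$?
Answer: $\frac{771}{1829} \approx 0.42154$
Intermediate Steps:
$\frac{Q{\left(6 - 4 \right)} \left(21 + 10\right) - 1604}{989 - 4647} = \frac{\left(6 - 4\right) \left(21 + 10\right) - 1604}{989 - 4647} = \frac{2 \cdot 31 - 1604}{-3658} = \left(62 - 1604\right) \left(- \frac{1}{3658}\right) = \left(-1542\right) \left(- \frac{1}{3658}\right) = \frac{771}{1829}$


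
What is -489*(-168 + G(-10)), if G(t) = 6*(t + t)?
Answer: 140832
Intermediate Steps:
G(t) = 12*t (G(t) = 6*(2*t) = 12*t)
-489*(-168 + G(-10)) = -489*(-168 + 12*(-10)) = -489*(-168 - 120) = -489*(-288) = 140832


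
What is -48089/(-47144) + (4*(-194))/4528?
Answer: 11322703/13341752 ≈ 0.84867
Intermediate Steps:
-48089/(-47144) + (4*(-194))/4528 = -48089*(-1/47144) - 776*1/4528 = 48089/47144 - 97/566 = 11322703/13341752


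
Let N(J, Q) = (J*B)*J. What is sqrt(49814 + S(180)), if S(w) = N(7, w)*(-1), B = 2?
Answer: 6*sqrt(1381) ≈ 222.97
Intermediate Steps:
N(J, Q) = 2*J**2 (N(J, Q) = (J*2)*J = (2*J)*J = 2*J**2)
S(w) = -98 (S(w) = (2*7**2)*(-1) = (2*49)*(-1) = 98*(-1) = -98)
sqrt(49814 + S(180)) = sqrt(49814 - 98) = sqrt(49716) = 6*sqrt(1381)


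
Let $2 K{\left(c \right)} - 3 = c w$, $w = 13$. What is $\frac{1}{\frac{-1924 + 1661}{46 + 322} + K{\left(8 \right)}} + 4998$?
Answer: $\frac{97086518}{19425} \approx 4998.0$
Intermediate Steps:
$K{\left(c \right)} = \frac{3}{2} + \frac{13 c}{2}$ ($K{\left(c \right)} = \frac{3}{2} + \frac{c 13}{2} = \frac{3}{2} + \frac{13 c}{2}$)
$\frac{1}{\frac{-1924 + 1661}{46 + 322} + K{\left(8 \right)}} + 4998 = \frac{1}{\frac{-1924 + 1661}{46 + 322} + \left(\frac{3}{2} + \frac{13}{2} \cdot 8\right)} + 4998 = \frac{1}{- \frac{263}{368} + \left(\frac{3}{2} + 52\right)} + 4998 = \frac{1}{\left(-263\right) \frac{1}{368} + \frac{107}{2}} + 4998 = \frac{1}{- \frac{263}{368} + \frac{107}{2}} + 4998 = \frac{1}{\frac{19425}{368}} + 4998 = \frac{368}{19425} + 4998 = \frac{97086518}{19425}$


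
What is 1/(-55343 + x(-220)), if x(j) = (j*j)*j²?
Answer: 1/2342504657 ≈ 4.2689e-10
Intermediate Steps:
x(j) = j⁴ (x(j) = j²*j² = j⁴)
1/(-55343 + x(-220)) = 1/(-55343 + (-220)⁴) = 1/(-55343 + 2342560000) = 1/2342504657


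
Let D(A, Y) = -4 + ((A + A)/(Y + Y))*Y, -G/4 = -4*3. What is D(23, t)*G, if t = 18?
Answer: 912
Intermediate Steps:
G = 48 (G = -(-16)*3 = -4*(-12) = 48)
D(A, Y) = -4 + A (D(A, Y) = -4 + ((2*A)/((2*Y)))*Y = -4 + ((2*A)*(1/(2*Y)))*Y = -4 + (A/Y)*Y = -4 + A)
D(23, t)*G = (-4 + 23)*48 = 19*48 = 912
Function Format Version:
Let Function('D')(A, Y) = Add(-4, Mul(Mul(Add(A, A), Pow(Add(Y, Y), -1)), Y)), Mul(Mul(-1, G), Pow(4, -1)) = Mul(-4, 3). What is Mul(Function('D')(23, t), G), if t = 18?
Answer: 912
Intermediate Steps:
G = 48 (G = Mul(-4, Mul(-4, 3)) = Mul(-4, -12) = 48)
Function('D')(A, Y) = Add(-4, A) (Function('D')(A, Y) = Add(-4, Mul(Mul(Mul(2, A), Pow(Mul(2, Y), -1)), Y)) = Add(-4, Mul(Mul(Mul(2, A), Mul(Rational(1, 2), Pow(Y, -1))), Y)) = Add(-4, Mul(Mul(A, Pow(Y, -1)), Y)) = Add(-4, A))
Mul(Function('D')(23, t), G) = Mul(Add(-4, 23), 48) = Mul(19, 48) = 912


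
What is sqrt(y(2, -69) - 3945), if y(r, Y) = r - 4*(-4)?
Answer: I*sqrt(3927) ≈ 62.666*I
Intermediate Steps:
y(r, Y) = 16 + r (y(r, Y) = r + 16 = 16 + r)
sqrt(y(2, -69) - 3945) = sqrt((16 + 2) - 3945) = sqrt(18 - 3945) = sqrt(-3927) = I*sqrt(3927)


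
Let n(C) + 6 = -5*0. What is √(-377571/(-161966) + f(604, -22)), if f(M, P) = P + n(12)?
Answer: I*√673369919782/161966 ≈ 5.0664*I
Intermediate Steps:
n(C) = -6 (n(C) = -6 - 5*0 = -6 + 0 = -6)
f(M, P) = -6 + P (f(M, P) = P - 6 = -6 + P)
√(-377571/(-161966) + f(604, -22)) = √(-377571/(-161966) + (-6 - 22)) = √(-377571*(-1/161966) - 28) = √(377571/161966 - 28) = √(-4157477/161966) = I*√673369919782/161966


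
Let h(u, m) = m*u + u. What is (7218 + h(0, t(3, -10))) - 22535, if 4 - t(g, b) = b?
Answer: -15317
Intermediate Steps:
t(g, b) = 4 - b
h(u, m) = u + m*u
(7218 + h(0, t(3, -10))) - 22535 = (7218 + 0*(1 + (4 - 1*(-10)))) - 22535 = (7218 + 0*(1 + (4 + 10))) - 22535 = (7218 + 0*(1 + 14)) - 22535 = (7218 + 0*15) - 22535 = (7218 + 0) - 22535 = 7218 - 22535 = -15317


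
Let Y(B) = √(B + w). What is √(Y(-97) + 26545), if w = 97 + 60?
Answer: √(26545 + 2*√15) ≈ 162.95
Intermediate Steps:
w = 157
Y(B) = √(157 + B) (Y(B) = √(B + 157) = √(157 + B))
√(Y(-97) + 26545) = √(√(157 - 97) + 26545) = √(√60 + 26545) = √(2*√15 + 26545) = √(26545 + 2*√15)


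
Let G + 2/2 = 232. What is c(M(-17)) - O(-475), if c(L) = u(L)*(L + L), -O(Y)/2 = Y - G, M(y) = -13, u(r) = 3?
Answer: -1490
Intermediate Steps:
G = 231 (G = -1 + 232 = 231)
O(Y) = 462 - 2*Y (O(Y) = -2*(Y - 1*231) = -2*(Y - 231) = -2*(-231 + Y) = 462 - 2*Y)
c(L) = 6*L (c(L) = 3*(L + L) = 3*(2*L) = 6*L)
c(M(-17)) - O(-475) = 6*(-13) - (462 - 2*(-475)) = -78 - (462 + 950) = -78 - 1*1412 = -78 - 1412 = -1490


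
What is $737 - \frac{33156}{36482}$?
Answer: $\frac{13427039}{18241} \approx 736.09$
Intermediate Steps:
$737 - \frac{33156}{36482} = 737 - 33156 \cdot \frac{1}{36482} = 737 - \frac{16578}{18241} = \frac{13427039}{18241}$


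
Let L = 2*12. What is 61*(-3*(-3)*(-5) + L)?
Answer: -1281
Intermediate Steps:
L = 24
61*(-3*(-3)*(-5) + L) = 61*(-3*(-3)*(-5) + 24) = 61*(9*(-5) + 24) = 61*(-45 + 24) = 61*(-21) = -1281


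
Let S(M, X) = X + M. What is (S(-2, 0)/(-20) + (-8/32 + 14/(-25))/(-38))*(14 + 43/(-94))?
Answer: 30887/18800 ≈ 1.6429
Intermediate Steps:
S(M, X) = M + X
(S(-2, 0)/(-20) + (-8/32 + 14/(-25))/(-38))*(14 + 43/(-94)) = ((-2 + 0)/(-20) + (-8/32 + 14/(-25))/(-38))*(14 + 43/(-94)) = (-2*(-1/20) + (-8*1/32 + 14*(-1/25))*(-1/38))*(14 + 43*(-1/94)) = (1/10 + (-1/4 - 14/25)*(-1/38))*(14 - 43/94) = (1/10 - 81/100*(-1/38))*(1273/94) = (1/10 + 81/3800)*(1273/94) = (461/3800)*(1273/94) = 30887/18800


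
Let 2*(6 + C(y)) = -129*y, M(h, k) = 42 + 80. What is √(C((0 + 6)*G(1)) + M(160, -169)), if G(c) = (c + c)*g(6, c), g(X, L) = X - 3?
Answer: I*√2206 ≈ 46.968*I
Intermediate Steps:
g(X, L) = -3 + X
M(h, k) = 122
G(c) = 6*c (G(c) = (c + c)*(-3 + 6) = (2*c)*3 = 6*c)
C(y) = -6 - 129*y/2 (C(y) = -6 + (-129*y)/2 = -6 - 129*y/2)
√(C((0 + 6)*G(1)) + M(160, -169)) = √((-6 - 129*(0 + 6)*6*1/2) + 122) = √((-6 - 387*6) + 122) = √((-6 - 129/2*36) + 122) = √((-6 - 2322) + 122) = √(-2328 + 122) = √(-2206) = I*√2206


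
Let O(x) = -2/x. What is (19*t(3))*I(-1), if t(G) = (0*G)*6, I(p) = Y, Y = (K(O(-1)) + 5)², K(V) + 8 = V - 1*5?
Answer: 0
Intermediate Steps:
K(V) = -13 + V (K(V) = -8 + (V - 1*5) = -8 + (V - 5) = -8 + (-5 + V) = -13 + V)
Y = 36 (Y = ((-13 - 2/(-1)) + 5)² = ((-13 - 2*(-1)) + 5)² = ((-13 + 2) + 5)² = (-11 + 5)² = (-6)² = 36)
I(p) = 36
t(G) = 0 (t(G) = 0*6 = 0)
(19*t(3))*I(-1) = (19*0)*36 = 0*36 = 0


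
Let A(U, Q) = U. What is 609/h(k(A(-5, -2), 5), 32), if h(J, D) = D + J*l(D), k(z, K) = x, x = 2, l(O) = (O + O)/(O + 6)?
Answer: 551/32 ≈ 17.219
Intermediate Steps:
l(O) = 2*O/(6 + O) (l(O) = (2*O)/(6 + O) = 2*O/(6 + O))
k(z, K) = 2
h(J, D) = D + 2*D*J/(6 + D) (h(J, D) = D + J*(2*D/(6 + D)) = D + 2*D*J/(6 + D))
609/h(k(A(-5, -2), 5), 32) = 609/((32*(6 + 32 + 2*2)/(6 + 32))) = 609/((32*(6 + 32 + 4)/38)) = 609/((32*(1/38)*42)) = 609/(672/19) = 609*(19/672) = 551/32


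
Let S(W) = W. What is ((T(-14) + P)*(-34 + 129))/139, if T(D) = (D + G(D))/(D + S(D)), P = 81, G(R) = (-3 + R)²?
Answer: 189335/3892 ≈ 48.647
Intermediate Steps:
T(D) = (D + (-3 + D)²)/(2*D) (T(D) = (D + (-3 + D)²)/(D + D) = (D + (-3 + D)²)/((2*D)) = (D + (-3 + D)²)*(1/(2*D)) = (D + (-3 + D)²)/(2*D))
((T(-14) + P)*(-34 + 129))/139 = (((½)*(-14 + (-3 - 14)²)/(-14) + 81)*(-34 + 129))/139 = (((½)*(-1/14)*(-14 + (-17)²) + 81)*95)*(1/139) = (((½)*(-1/14)*(-14 + 289) + 81)*95)*(1/139) = (((½)*(-1/14)*275 + 81)*95)*(1/139) = ((-275/28 + 81)*95)*(1/139) = ((1993/28)*95)*(1/139) = (189335/28)*(1/139) = 189335/3892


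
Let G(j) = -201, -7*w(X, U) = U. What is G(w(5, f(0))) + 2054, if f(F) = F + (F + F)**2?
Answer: 1853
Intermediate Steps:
f(F) = F + 4*F**2 (f(F) = F + (2*F)**2 = F + 4*F**2)
w(X, U) = -U/7
G(w(5, f(0))) + 2054 = -201 + 2054 = 1853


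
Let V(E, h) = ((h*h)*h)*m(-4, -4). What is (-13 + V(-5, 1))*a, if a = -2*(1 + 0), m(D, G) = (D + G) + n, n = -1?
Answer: 44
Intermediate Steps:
m(D, G) = -1 + D + G (m(D, G) = (D + G) - 1 = -1 + D + G)
V(E, h) = -9*h³ (V(E, h) = ((h*h)*h)*(-1 - 4 - 4) = (h²*h)*(-9) = h³*(-9) = -9*h³)
a = -2 (a = -2*1 = -2)
(-13 + V(-5, 1))*a = (-13 - 9*1³)*(-2) = (-13 - 9*1)*(-2) = (-13 - 9)*(-2) = -22*(-2) = 44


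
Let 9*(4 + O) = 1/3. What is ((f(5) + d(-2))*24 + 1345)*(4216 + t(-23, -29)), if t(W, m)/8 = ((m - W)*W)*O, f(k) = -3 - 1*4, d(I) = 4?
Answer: -1822936/9 ≈ -2.0255e+5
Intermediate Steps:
f(k) = -7 (f(k) = -3 - 4 = -7)
O = -107/27 (O = -4 + (1/9)/3 = -4 + (1/9)*(1/3) = -4 + 1/27 = -107/27 ≈ -3.9630)
t(W, m) = -856*W*(m - W)/27 (t(W, m) = 8*(((m - W)*W)*(-107/27)) = 8*((W*(m - W))*(-107/27)) = 8*(-107*W*(m - W)/27) = -856*W*(m - W)/27)
((f(5) + d(-2))*24 + 1345)*(4216 + t(-23, -29)) = ((-7 + 4)*24 + 1345)*(4216 + (856/27)*(-23)*(-23 - 1*(-29))) = (-3*24 + 1345)*(4216 + (856/27)*(-23)*(-23 + 29)) = (-72 + 1345)*(4216 + (856/27)*(-23)*6) = 1273*(4216 - 39376/9) = 1273*(-1432/9) = -1822936/9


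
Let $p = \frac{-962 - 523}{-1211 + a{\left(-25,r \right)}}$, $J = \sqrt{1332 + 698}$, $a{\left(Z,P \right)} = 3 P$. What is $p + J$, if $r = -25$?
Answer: $\frac{1485}{1286} + \sqrt{2030} \approx 46.21$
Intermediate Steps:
$J = \sqrt{2030} \approx 45.056$
$p = \frac{1485}{1286}$ ($p = \frac{-962 - 523}{-1211 + 3 \left(-25\right)} = - \frac{1485}{-1211 - 75} = - \frac{1485}{-1286} = \left(-1485\right) \left(- \frac{1}{1286}\right) = \frac{1485}{1286} \approx 1.1547$)
$p + J = \frac{1485}{1286} + \sqrt{2030}$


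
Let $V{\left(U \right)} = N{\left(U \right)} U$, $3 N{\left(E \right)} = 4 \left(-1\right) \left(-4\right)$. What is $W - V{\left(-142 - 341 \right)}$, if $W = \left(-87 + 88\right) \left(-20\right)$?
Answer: $2556$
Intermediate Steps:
$N{\left(E \right)} = \frac{16}{3}$ ($N{\left(E \right)} = \frac{4 \left(-1\right) \left(-4\right)}{3} = \frac{\left(-4\right) \left(-4\right)}{3} = \frac{1}{3} \cdot 16 = \frac{16}{3}$)
$W = -20$ ($W = 1 \left(-20\right) = -20$)
$V{\left(U \right)} = \frac{16 U}{3}$
$W - V{\left(-142 - 341 \right)} = -20 - \frac{16 \left(-142 - 341\right)}{3} = -20 - \frac{16}{3} \left(-483\right) = -20 - -2576 = -20 + 2576 = 2556$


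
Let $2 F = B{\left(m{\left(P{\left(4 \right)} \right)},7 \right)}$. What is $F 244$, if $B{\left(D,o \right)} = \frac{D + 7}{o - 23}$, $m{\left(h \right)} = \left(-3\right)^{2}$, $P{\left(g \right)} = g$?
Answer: $-122$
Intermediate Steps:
$m{\left(h \right)} = 9$
$B{\left(D,o \right)} = \frac{7 + D}{-23 + o}$
$F = - \frac{1}{2}$ ($F = \frac{\frac{1}{-23 + 7} \left(7 + 9\right)}{2} = \frac{\frac{1}{-16} \cdot 16}{2} = \frac{\left(- \frac{1}{16}\right) 16}{2} = \frac{1}{2} \left(-1\right) = - \frac{1}{2} \approx -0.5$)
$F 244 = \left(- \frac{1}{2}\right) 244 = -122$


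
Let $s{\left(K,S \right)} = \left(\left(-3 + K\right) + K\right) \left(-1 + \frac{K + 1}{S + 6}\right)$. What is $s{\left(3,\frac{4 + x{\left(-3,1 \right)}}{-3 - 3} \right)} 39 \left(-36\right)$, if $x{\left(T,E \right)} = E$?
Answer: $\frac{29484}{31} \approx 951.1$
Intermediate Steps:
$s{\left(K,S \right)} = \left(-1 + \frac{1 + K}{6 + S}\right) \left(-3 + 2 K\right)$ ($s{\left(K,S \right)} = \left(-3 + 2 K\right) \left(-1 + \frac{1 + K}{6 + S}\right) = \left(-1 + \frac{1 + K}{6 + S}\right) \left(-3 + 2 K\right)$)
$s{\left(3,\frac{4 + x{\left(-3,1 \right)}}{-3 - 3} \right)} 39 \left(-36\right) = \frac{15 - 39 + 2 \cdot 3^{2} + 3 \frac{4 + 1}{-3 - 3} - 6 \frac{4 + 1}{-3 - 3}}{6 + \frac{4 + 1}{-3 - 3}} \cdot 39 \left(-36\right) = \frac{15 - 39 + 2 \cdot 9 + 3 \frac{5}{-6} - 6 \frac{5}{-6}}{6 + \frac{5}{-6}} \cdot 39 \left(-36\right) = \frac{15 - 39 + 18 + 3 \cdot 5 \left(- \frac{1}{6}\right) - 6 \cdot 5 \left(- \frac{1}{6}\right)}{6 + 5 \left(- \frac{1}{6}\right)} 39 \left(-36\right) = \frac{15 - 39 + 18 + 3 \left(- \frac{5}{6}\right) - 6 \left(- \frac{5}{6}\right)}{6 - \frac{5}{6}} \cdot 39 \left(-36\right) = \frac{15 - 39 + 18 - \frac{5}{2} + 5}{\frac{31}{6}} \cdot 39 \left(-36\right) = \frac{6}{31} \left(- \frac{7}{2}\right) 39 \left(-36\right) = \left(- \frac{21}{31}\right) 39 \left(-36\right) = \left(- \frac{819}{31}\right) \left(-36\right) = \frac{29484}{31}$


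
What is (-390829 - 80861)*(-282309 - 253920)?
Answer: 252933857010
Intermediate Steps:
(-390829 - 80861)*(-282309 - 253920) = -471690*(-536229) = 252933857010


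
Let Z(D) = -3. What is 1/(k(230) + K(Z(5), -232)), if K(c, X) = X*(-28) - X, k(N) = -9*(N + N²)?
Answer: -1/471442 ≈ -2.1212e-6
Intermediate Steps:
k(N) = -9*N - 9*N²
K(c, X) = -29*X (K(c, X) = -28*X - X = -29*X)
1/(k(230) + K(Z(5), -232)) = 1/(-9*230*(1 + 230) - 29*(-232)) = 1/(-9*230*231 + 6728) = 1/(-478170 + 6728) = 1/(-471442) = -1/471442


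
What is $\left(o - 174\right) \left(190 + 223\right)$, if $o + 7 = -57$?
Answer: $-98294$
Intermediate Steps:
$o = -64$ ($o = -7 - 57 = -64$)
$\left(o - 174\right) \left(190 + 223\right) = \left(-64 - 174\right) \left(190 + 223\right) = \left(-238\right) 413 = -98294$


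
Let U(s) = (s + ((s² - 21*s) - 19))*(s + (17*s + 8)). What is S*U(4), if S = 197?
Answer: -1308080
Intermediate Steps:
U(s) = (8 + 18*s)*(-19 + s² - 20*s) (U(s) = (s + (-19 + s² - 21*s))*(s + (8 + 17*s)) = (-19 + s² - 20*s)*(8 + 18*s) = (8 + 18*s)*(-19 + s² - 20*s))
S*U(4) = 197*(-152 - 502*4 - 352*4² + 18*4³) = 197*(-152 - 2008 - 352*16 + 18*64) = 197*(-152 - 2008 - 5632 + 1152) = 197*(-6640) = -1308080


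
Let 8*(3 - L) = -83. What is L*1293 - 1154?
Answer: 129119/8 ≈ 16140.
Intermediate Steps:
L = 107/8 (L = 3 - ⅛*(-83) = 3 + 83/8 = 107/8 ≈ 13.375)
L*1293 - 1154 = (107/8)*1293 - 1154 = 138351/8 - 1154 = 129119/8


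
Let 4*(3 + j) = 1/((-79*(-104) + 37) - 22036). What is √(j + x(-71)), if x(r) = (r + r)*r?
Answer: √7658874410341/27566 ≈ 100.39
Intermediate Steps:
x(r) = 2*r² (x(r) = (2*r)*r = 2*r²)
j = -165397/55132 (j = -3 + 1/(4*((-79*(-104) + 37) - 22036)) = -3 + 1/(4*((8216 + 37) - 22036)) = -3 + 1/(4*(8253 - 22036)) = -3 + (¼)/(-13783) = -3 + (¼)*(-1/13783) = -3 - 1/55132 = -165397/55132 ≈ -3.0000)
√(j + x(-71)) = √(-165397/55132 + 2*(-71)²) = √(-165397/55132 + 2*5041) = √(-165397/55132 + 10082) = √(555675427/55132) = √7658874410341/27566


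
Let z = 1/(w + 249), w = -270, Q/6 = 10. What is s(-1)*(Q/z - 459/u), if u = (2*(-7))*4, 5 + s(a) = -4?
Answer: 630909/56 ≈ 11266.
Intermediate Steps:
Q = 60 (Q = 6*10 = 60)
z = -1/21 (z = 1/(-270 + 249) = 1/(-21) = -1/21 ≈ -0.047619)
s(a) = -9 (s(a) = -5 - 4 = -9)
u = -56 (u = -14*4 = -56)
s(-1)*(Q/z - 459/u) = -9*(60/(-1/21) - 459/(-56)) = -9*(60*(-21) - 459*(-1/56)) = -9*(-1260 + 459/56) = -9*(-70101/56) = 630909/56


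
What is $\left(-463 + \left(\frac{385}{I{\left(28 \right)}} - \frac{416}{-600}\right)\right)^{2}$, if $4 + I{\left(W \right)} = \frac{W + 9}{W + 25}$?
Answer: $\frac{1885122724}{5625} \approx 3.3513 \cdot 10^{5}$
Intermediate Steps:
$I{\left(W \right)} = -4 + \frac{9 + W}{25 + W}$ ($I{\left(W \right)} = -4 + \frac{W + 9}{W + 25} = -4 + \frac{9 + W}{25 + W}$)
$\left(-463 + \left(\frac{385}{I{\left(28 \right)}} - \frac{416}{-600}\right)\right)^{2} = \left(-463 + \left(\frac{385}{\frac{1}{25 + 28} \left(-91 - 84\right)} - \frac{416}{-600}\right)\right)^{2} = \left(-463 + \left(\frac{385}{\frac{1}{53} \left(-91 - 84\right)} - - \frac{52}{75}\right)\right)^{2} = \left(-463 + \left(\frac{385}{\frac{1}{53} \left(-175\right)} + \frac{52}{75}\right)\right)^{2} = \left(-463 + \left(\frac{385}{- \frac{175}{53}} + \frac{52}{75}\right)\right)^{2} = \left(-463 + \left(385 \left(- \frac{53}{175}\right) + \frac{52}{75}\right)\right)^{2} = \left(-463 + \left(- \frac{583}{5} + \frac{52}{75}\right)\right)^{2} = \left(-463 - \frac{8693}{75}\right)^{2} = \left(- \frac{43418}{75}\right)^{2} = \frac{1885122724}{5625}$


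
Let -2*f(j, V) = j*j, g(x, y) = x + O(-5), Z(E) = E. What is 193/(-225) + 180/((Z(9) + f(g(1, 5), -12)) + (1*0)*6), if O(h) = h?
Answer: 40307/225 ≈ 179.14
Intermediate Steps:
g(x, y) = -5 + x (g(x, y) = x - 5 = -5 + x)
f(j, V) = -j**2/2 (f(j, V) = -j*j/2 = -j**2/2)
193/(-225) + 180/((Z(9) + f(g(1, 5), -12)) + (1*0)*6) = 193/(-225) + 180/((9 - (-5 + 1)**2/2) + (1*0)*6) = 193*(-1/225) + 180/((9 - 1/2*(-4)**2) + 0*6) = -193/225 + 180/((9 - 1/2*16) + 0) = -193/225 + 180/((9 - 8) + 0) = -193/225 + 180/(1 + 0) = -193/225 + 180/1 = -193/225 + 180*1 = -193/225 + 180 = 40307/225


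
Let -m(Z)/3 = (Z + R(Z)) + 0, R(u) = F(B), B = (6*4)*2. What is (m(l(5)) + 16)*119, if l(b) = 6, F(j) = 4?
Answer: -1666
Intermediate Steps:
B = 48 (B = 24*2 = 48)
R(u) = 4
m(Z) = -12 - 3*Z (m(Z) = -3*((Z + 4) + 0) = -3*((4 + Z) + 0) = -3*(4 + Z) = -12 - 3*Z)
(m(l(5)) + 16)*119 = ((-12 - 3*6) + 16)*119 = ((-12 - 18) + 16)*119 = (-30 + 16)*119 = -14*119 = -1666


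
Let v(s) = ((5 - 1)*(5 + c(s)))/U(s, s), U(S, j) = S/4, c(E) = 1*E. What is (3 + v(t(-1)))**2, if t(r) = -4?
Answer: 1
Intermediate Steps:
c(E) = E
U(S, j) = S/4 (U(S, j) = S*(1/4) = S/4)
v(s) = 4*(20 + 4*s)/s (v(s) = ((5 - 1)*(5 + s))/((s/4)) = (4*(5 + s))*(4/s) = (20 + 4*s)*(4/s) = 4*(20 + 4*s)/s)
(3 + v(t(-1)))**2 = (3 + (16 + 80/(-4)))**2 = (3 + (16 + 80*(-1/4)))**2 = (3 + (16 - 20))**2 = (3 - 4)**2 = (-1)**2 = 1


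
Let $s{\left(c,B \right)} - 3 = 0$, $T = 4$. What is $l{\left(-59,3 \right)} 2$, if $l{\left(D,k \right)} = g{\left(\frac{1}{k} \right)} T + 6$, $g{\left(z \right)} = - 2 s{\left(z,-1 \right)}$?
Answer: $-36$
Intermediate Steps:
$s{\left(c,B \right)} = 3$ ($s{\left(c,B \right)} = 3 + 0 = 3$)
$g{\left(z \right)} = -6$ ($g{\left(z \right)} = \left(-2\right) 3 = -6$)
$l{\left(D,k \right)} = -18$ ($l{\left(D,k \right)} = \left(-6\right) 4 + 6 = -24 + 6 = -18$)
$l{\left(-59,3 \right)} 2 = \left(-18\right) 2 = -36$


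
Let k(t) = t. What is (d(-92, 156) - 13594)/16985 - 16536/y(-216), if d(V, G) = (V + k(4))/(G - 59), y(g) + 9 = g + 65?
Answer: 675820279/6590180 ≈ 102.55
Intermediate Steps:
y(g) = 56 + g (y(g) = -9 + (g + 65) = -9 + (65 + g) = 56 + g)
d(V, G) = (4 + V)/(-59 + G) (d(V, G) = (V + 4)/(G - 59) = (4 + V)/(-59 + G))
(d(-92, 156) - 13594)/16985 - 16536/y(-216) = ((4 - 92)/(-59 + 156) - 13594)/16985 - 16536/(56 - 216) = (-88/97 - 13594)*(1/16985) - 16536/(-160) = ((1/97)*(-88) - 13594)*(1/16985) - 16536*(-1/160) = (-88/97 - 13594)*(1/16985) + 2067/20 = -1318706/97*1/16985 + 2067/20 = -1318706/1647545 + 2067/20 = 675820279/6590180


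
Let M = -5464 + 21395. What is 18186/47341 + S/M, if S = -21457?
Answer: -103724953/107741353 ≈ -0.96272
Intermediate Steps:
M = 15931
18186/47341 + S/M = 18186/47341 - 21457/15931 = 18186*(1/47341) - 21457*1/15931 = 2598/6763 - 21457/15931 = -103724953/107741353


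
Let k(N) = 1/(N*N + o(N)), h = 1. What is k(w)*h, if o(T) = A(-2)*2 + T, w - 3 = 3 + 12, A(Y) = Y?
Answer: 1/338 ≈ 0.0029586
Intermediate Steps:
w = 18 (w = 3 + (3 + 12) = 3 + 15 = 18)
o(T) = -4 + T (o(T) = -2*2 + T = -4 + T)
k(N) = 1/(-4 + N + N**2) (k(N) = 1/(N*N + (-4 + N)) = 1/(N**2 + (-4 + N)) = 1/(-4 + N + N**2))
k(w)*h = 1/(-4 + 18 + 18**2) = 1/(-4 + 18 + 324) = 1/338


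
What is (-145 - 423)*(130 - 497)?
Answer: 208456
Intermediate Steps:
(-145 - 423)*(130 - 497) = -568*(-367) = 208456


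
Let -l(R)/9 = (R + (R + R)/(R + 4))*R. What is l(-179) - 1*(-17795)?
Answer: -46773712/175 ≈ -2.6728e+5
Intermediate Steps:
l(R) = -9*R*(R + 2*R/(4 + R)) (l(R) = -9*(R + (R + R)/(R + 4))*R = -9*(R + (2*R)/(4 + R))*R = -9*(R + 2*R/(4 + R))*R = -9*R*(R + 2*R/(4 + R)))
l(-179) - 1*(-17795) = 9*(-179)²*(-6 - 1*(-179))/(4 - 179) - 1*(-17795) = 9*32041*(-6 + 179)/(-175) + 17795 = 9*32041*(-1/175)*173 + 17795 = -49887837/175 + 17795 = -46773712/175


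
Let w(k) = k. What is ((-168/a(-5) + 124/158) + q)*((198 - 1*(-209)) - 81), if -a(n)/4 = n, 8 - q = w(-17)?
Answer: 2238642/395 ≈ 5667.4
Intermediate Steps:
q = 25 (q = 8 - 1*(-17) = 8 + 17 = 25)
a(n) = -4*n
((-168/a(-5) + 124/158) + q)*((198 - 1*(-209)) - 81) = ((-168/((-4*(-5))) + 124/158) + 25)*((198 - 1*(-209)) - 81) = ((-168/20 + 124*(1/158)) + 25)*((198 + 209) - 81) = ((-168*1/20 + 62/79) + 25)*(407 - 81) = ((-42/5 + 62/79) + 25)*326 = (-3008/395 + 25)*326 = (6867/395)*326 = 2238642/395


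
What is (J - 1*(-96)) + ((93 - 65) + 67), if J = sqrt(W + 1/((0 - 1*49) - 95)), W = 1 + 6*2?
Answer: 191 + sqrt(1871)/12 ≈ 194.60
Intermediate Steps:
W = 13 (W = 1 + 12 = 13)
J = sqrt(1871)/12 (J = sqrt(13 + 1/((0 - 1*49) - 95)) = sqrt(13 + 1/((0 - 49) - 95)) = sqrt(13 + 1/(-49 - 95)) = sqrt(13 + 1/(-144)) = sqrt(13 - 1/144) = sqrt(1871/144) = sqrt(1871)/12 ≈ 3.6046)
(J - 1*(-96)) + ((93 - 65) + 67) = (sqrt(1871)/12 - 1*(-96)) + ((93 - 65) + 67) = (sqrt(1871)/12 + 96) + (28 + 67) = (96 + sqrt(1871)/12) + 95 = 191 + sqrt(1871)/12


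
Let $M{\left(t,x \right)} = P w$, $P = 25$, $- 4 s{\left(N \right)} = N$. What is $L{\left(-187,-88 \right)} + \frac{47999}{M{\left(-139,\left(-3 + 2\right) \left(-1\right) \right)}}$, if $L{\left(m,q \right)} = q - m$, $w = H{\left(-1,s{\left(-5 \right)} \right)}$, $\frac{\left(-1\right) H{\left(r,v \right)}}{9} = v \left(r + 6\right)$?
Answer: $\frac{364879}{5625} \approx 64.867$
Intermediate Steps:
$s{\left(N \right)} = - \frac{N}{4}$
$H{\left(r,v \right)} = - 9 v \left(6 + r\right)$ ($H{\left(r,v \right)} = - 9 v \left(r + 6\right) = - 9 v \left(6 + r\right)$)
$w = - \frac{225}{4}$ ($w = - 9 \left(\left(- \frac{1}{4}\right) \left(-5\right)\right) \left(6 - 1\right) = \left(-9\right) \frac{5}{4} \cdot 5 = - \frac{225}{4} \approx -56.25$)
$M{\left(t,x \right)} = - \frac{5625}{4}$ ($M{\left(t,x \right)} = 25 \left(- \frac{225}{4}\right) = - \frac{5625}{4}$)
$L{\left(-187,-88 \right)} + \frac{47999}{M{\left(-139,\left(-3 + 2\right) \left(-1\right) \right)}} = \left(-88 - -187\right) + \frac{47999}{- \frac{5625}{4}} = \left(-88 + 187\right) + 47999 \left(- \frac{4}{5625}\right) = 99 - \frac{191996}{5625} = \frac{364879}{5625}$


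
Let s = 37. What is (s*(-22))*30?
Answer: -24420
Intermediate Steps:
(s*(-22))*30 = (37*(-22))*30 = -814*30 = -24420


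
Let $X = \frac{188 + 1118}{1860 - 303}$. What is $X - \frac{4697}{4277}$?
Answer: $- \frac{246781}{951327} \approx -0.25941$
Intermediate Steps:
$X = \frac{1306}{1557} \approx 0.83879$
$X - \frac{4697}{4277} = \frac{1306}{1557} - \frac{4697}{4277} = \frac{1306}{1557} - 4697 \cdot \frac{1}{4277} = \frac{1306}{1557} - \frac{671}{611} = - \frac{246781}{951327}$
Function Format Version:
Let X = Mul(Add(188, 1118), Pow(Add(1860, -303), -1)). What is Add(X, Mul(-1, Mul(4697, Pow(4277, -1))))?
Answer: Rational(-246781, 951327) ≈ -0.25941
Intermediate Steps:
X = Rational(1306, 1557) (X = Mul(1306, Pow(1557, -1)) = Mul(1306, Rational(1, 1557)) = Rational(1306, 1557) ≈ 0.83879)
Add(X, Mul(-1, Mul(4697, Pow(4277, -1)))) = Add(Rational(1306, 1557), Mul(-1, Mul(4697, Pow(4277, -1)))) = Add(Rational(1306, 1557), Mul(-1, Mul(4697, Rational(1, 4277)))) = Add(Rational(1306, 1557), Mul(-1, Rational(671, 611))) = Add(Rational(1306, 1557), Rational(-671, 611)) = Rational(-246781, 951327)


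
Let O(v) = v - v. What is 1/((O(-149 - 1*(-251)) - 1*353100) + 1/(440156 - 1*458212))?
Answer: -18056/6375573601 ≈ -2.8321e-6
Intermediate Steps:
O(v) = 0
1/((O(-149 - 1*(-251)) - 1*353100) + 1/(440156 - 1*458212)) = 1/((0 - 1*353100) + 1/(440156 - 1*458212)) = 1/((0 - 353100) + 1/(440156 - 458212)) = 1/(-353100 + 1/(-18056)) = 1/(-353100 - 1/18056) = 1/(-6375573601/18056) = -18056/6375573601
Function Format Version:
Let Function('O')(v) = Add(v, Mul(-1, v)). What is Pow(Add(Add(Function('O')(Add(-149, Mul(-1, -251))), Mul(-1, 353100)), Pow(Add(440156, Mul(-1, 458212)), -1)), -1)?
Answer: Rational(-18056, 6375573601) ≈ -2.8321e-6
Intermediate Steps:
Function('O')(v) = 0
Pow(Add(Add(Function('O')(Add(-149, Mul(-1, -251))), Mul(-1, 353100)), Pow(Add(440156, Mul(-1, 458212)), -1)), -1) = Pow(Add(Add(0, Mul(-1, 353100)), Pow(Add(440156, Mul(-1, 458212)), -1)), -1) = Pow(Add(Add(0, -353100), Pow(Add(440156, -458212), -1)), -1) = Pow(Add(-353100, Pow(-18056, -1)), -1) = Pow(Add(-353100, Rational(-1, 18056)), -1) = Pow(Rational(-6375573601, 18056), -1) = Rational(-18056, 6375573601)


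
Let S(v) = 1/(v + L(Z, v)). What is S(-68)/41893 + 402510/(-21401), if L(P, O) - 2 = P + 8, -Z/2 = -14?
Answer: -505870564301/26896562790 ≈ -18.808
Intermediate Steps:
Z = 28 (Z = -2*(-14) = 28)
L(P, O) = 10 + P (L(P, O) = 2 + (P + 8) = 2 + (8 + P) = 10 + P)
S(v) = 1/(38 + v) (S(v) = 1/(v + (10 + 28)) = 1/(v + 38) = 1/(38 + v))
S(-68)/41893 + 402510/(-21401) = 1/((38 - 68)*41893) + 402510/(-21401) = (1/41893)/(-30) + 402510*(-1/21401) = -1/30*1/41893 - 402510/21401 = -1/1256790 - 402510/21401 = -505870564301/26896562790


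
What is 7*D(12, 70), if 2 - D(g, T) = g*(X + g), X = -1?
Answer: -910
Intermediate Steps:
D(g, T) = 2 - g*(-1 + g)
7*D(12, 70) = 7*(2 + 12 - 1*12²) = 7*(2 + 12 - 1*144) = 7*(2 + 12 - 144) = 7*(-130) = -910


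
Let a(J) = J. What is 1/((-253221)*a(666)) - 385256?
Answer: -64971569777617/168645186 ≈ -3.8526e+5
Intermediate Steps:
1/((-253221)*a(666)) - 385256 = 1/(-253221*666) - 385256 = -1/253221*1/666 - 385256 = -1/168645186 - 385256 = -64971569777617/168645186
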